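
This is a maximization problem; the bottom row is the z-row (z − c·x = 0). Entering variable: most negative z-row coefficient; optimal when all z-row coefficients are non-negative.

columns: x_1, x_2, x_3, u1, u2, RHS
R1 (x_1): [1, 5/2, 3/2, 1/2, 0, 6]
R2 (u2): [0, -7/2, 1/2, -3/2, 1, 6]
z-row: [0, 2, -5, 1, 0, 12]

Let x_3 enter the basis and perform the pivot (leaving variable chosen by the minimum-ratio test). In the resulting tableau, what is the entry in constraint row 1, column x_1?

2/3

Ratio test on column x_3 — row 1: 6/(3/2) = 4; row 2: 6/(1/2) = 12. Minimum is 4 at row 1 (x_1 leaves); pivot element 3/2.
Divide row 1 by 3/2; eliminate column x_3 from the other rows.
In the new row 1, the x_1 entry is the old entry divided by the pivot: 1/(3/2) = 2/3.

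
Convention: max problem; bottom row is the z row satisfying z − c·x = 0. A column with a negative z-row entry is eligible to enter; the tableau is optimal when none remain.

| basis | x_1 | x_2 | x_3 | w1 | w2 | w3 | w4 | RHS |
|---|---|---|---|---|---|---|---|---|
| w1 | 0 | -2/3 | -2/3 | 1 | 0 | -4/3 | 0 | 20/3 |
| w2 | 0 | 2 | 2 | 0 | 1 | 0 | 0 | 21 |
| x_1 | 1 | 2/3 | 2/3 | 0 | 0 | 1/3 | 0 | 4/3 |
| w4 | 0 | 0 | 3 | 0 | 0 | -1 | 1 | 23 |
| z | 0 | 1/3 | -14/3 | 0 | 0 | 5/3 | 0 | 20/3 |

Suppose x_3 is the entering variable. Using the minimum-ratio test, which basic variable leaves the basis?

Column x_3 entries and ratios — w1: -2/3 ≤ 0, skip; w2: 21/2 = 21/2; x_1: (4/3)/(2/3) = 2; w4: 23/3 = 23/3.
Smallest ratio is 2 in the row of x_1, so x_1 leaves.

x_1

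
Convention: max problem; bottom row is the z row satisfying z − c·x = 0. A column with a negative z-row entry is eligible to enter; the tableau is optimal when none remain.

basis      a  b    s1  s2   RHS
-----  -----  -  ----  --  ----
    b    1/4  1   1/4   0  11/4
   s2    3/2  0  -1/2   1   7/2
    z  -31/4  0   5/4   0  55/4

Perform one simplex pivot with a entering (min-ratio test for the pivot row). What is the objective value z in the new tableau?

Ratio test on column a — row 1: (11/4)/(1/4) = 11; row 2: (7/2)/(3/2) = 7/3. Minimum is 7/3 at row 2 (s2 leaves); pivot element 3/2.
Pivot on row 2; the z-row RHS becomes 55/4 − (-31/4)·(7/3) = 191/6.

191/6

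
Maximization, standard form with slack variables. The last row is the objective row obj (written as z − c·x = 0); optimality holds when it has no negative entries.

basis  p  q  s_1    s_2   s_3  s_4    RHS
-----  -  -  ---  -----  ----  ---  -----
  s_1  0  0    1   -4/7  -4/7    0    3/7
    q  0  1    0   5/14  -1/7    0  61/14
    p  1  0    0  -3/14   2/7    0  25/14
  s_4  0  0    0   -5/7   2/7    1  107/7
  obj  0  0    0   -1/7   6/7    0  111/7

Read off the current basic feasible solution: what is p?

p is basic (row 3); its value is the RHS of that row, 25/14.

25/14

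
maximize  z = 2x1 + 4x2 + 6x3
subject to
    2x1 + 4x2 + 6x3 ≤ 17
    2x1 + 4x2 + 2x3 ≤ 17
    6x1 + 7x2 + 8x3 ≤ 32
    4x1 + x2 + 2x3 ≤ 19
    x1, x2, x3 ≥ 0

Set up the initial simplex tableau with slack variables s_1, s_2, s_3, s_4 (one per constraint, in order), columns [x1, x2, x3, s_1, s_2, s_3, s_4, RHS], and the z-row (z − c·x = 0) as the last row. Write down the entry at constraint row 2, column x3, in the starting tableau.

Constraint 2 has coefficient 2 on x3.

2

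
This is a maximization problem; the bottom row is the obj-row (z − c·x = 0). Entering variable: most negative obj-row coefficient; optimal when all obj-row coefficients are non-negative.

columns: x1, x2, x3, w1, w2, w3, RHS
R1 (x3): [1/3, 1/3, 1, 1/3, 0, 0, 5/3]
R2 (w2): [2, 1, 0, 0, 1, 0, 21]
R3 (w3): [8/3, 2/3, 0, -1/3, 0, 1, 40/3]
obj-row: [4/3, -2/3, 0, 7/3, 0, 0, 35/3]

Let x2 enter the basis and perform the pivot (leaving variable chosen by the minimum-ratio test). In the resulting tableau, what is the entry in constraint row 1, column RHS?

Ratio test on column x2 — row 1: (5/3)/(1/3) = 5; row 2: 21/1 = 21; row 3: (40/3)/(2/3) = 20. Minimum is 5 at row 1 (x3 leaves); pivot element 1/3.
Divide row 1 by 1/3; eliminate column x2 from the other rows.
In the new row 1, the RHS entry is the old entry divided by the pivot: (5/3)/(1/3) = 5.

5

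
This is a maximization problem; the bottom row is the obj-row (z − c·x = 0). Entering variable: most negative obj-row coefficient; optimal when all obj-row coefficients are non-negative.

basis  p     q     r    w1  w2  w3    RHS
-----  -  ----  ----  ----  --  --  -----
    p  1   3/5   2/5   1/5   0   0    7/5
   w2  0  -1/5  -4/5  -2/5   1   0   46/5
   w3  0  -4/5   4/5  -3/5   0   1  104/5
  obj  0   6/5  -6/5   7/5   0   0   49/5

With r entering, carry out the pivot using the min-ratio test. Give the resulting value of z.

14

Ratio test on column r — row 1: (7/5)/(2/5) = 7/2; row 2: entry -4/5 ≤ 0; row 3: (104/5)/(4/5) = 26. Minimum is 7/2 at row 1 (p leaves); pivot element 2/5.
Pivot on row 1; the obj-row RHS becomes 49/5 − (-6/5)·(7/2) = 14.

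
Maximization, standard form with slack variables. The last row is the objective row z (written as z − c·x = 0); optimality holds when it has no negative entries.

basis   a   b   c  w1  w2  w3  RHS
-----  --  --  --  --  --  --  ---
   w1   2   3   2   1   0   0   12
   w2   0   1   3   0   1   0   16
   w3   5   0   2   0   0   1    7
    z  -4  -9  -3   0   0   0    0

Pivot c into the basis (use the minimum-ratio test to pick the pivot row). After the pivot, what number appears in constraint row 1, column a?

-3

Ratio test on column c — row 1: 12/2 = 6; row 2: 16/3 = 16/3; row 3: 7/2 = 7/2. Minimum is 7/2 at row 3 (w3 leaves); pivot element 2.
Divide row 3 by 2; eliminate column c from the other rows.
Row 1 update in column a: 2 − 2·(5/2) = -3.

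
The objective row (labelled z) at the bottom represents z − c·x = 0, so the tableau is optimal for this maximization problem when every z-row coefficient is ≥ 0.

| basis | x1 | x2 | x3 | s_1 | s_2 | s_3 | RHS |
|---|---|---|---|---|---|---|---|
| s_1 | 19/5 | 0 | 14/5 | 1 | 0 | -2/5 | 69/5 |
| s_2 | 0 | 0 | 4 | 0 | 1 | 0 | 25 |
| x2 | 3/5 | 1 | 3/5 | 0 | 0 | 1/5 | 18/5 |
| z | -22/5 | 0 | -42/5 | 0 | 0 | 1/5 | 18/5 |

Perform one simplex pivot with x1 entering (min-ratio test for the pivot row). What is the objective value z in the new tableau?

372/19

Ratio test on column x1 — row 1: (69/5)/(19/5) = 69/19; row 2: entry 0 ≤ 0; row 3: (18/5)/(3/5) = 6. Minimum is 69/19 at row 1 (s_1 leaves); pivot element 19/5.
Pivot on row 1; the z-row RHS becomes 18/5 − (-22/5)·(69/19) = 372/19.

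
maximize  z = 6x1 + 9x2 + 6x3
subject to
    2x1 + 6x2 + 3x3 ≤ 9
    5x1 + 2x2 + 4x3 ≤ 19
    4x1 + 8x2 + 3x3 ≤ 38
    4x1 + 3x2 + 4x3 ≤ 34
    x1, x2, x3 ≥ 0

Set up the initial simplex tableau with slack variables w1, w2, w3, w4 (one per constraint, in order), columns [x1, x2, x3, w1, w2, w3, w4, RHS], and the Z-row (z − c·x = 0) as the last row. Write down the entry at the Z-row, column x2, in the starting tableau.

-9

The Z-row carries the negated objective coefficients: the x2 entry is -9.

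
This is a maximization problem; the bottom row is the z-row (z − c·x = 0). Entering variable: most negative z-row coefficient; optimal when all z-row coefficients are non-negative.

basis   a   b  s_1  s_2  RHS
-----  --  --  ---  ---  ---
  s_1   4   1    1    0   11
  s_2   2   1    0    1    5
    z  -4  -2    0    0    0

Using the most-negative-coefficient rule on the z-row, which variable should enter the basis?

a

Negative z-row entries: a: -4, b: -2.
The most negative is -4 in column a, so a enters.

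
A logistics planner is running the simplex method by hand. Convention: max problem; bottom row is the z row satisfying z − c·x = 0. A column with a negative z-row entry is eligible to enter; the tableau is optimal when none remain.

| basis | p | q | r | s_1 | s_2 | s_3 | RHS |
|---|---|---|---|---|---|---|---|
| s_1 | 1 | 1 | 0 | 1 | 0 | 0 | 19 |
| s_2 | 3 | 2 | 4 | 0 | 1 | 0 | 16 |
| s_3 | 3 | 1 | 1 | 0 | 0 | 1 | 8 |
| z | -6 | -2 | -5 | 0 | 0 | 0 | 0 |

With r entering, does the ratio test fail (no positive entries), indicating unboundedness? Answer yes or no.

Column r has positive entries in row(s) 2, 3, so the ratio test bounds it — not unbounded.

no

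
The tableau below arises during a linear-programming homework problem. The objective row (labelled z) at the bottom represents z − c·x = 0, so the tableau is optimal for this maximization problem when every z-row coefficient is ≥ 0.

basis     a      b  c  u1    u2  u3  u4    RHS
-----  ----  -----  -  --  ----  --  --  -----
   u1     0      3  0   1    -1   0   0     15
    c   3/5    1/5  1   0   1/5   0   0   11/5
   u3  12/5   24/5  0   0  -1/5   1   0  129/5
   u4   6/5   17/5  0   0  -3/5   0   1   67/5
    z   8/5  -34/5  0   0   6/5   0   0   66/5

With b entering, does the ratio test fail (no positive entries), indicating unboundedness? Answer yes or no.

Column b has positive entries in row(s) 1, 2, 3, 4, so the ratio test bounds it — not unbounded.

no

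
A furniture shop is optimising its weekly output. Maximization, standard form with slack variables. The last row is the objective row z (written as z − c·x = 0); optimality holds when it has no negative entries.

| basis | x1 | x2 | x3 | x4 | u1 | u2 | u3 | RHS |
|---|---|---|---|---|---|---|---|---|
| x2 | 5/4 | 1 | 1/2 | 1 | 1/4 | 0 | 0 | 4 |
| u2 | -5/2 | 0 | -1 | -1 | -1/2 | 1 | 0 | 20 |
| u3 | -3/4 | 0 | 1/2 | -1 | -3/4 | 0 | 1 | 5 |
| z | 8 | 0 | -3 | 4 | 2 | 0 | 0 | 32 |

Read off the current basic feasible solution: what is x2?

4

x2 is basic (row 1); its value is the RHS of that row, 4.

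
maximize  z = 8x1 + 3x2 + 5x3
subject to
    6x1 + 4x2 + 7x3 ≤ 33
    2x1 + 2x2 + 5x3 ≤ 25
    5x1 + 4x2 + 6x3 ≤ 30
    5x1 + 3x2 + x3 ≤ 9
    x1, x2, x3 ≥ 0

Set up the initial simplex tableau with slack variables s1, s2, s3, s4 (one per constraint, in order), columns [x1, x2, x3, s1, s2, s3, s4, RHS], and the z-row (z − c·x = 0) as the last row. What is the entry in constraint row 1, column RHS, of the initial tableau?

The RHS of constraint 1 is b_1 = 33.

33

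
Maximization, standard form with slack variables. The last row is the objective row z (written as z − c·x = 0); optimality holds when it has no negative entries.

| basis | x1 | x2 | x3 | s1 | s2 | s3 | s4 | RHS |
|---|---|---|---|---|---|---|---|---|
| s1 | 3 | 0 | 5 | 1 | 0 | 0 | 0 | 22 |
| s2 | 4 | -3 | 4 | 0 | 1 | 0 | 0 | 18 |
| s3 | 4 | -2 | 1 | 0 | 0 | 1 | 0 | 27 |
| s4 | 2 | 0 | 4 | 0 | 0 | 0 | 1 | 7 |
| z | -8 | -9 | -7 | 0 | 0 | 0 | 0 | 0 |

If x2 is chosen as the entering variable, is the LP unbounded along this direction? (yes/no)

yes

Every constraint-row entry in column x2 is ≤ 0, so increasing x2 is unbounded.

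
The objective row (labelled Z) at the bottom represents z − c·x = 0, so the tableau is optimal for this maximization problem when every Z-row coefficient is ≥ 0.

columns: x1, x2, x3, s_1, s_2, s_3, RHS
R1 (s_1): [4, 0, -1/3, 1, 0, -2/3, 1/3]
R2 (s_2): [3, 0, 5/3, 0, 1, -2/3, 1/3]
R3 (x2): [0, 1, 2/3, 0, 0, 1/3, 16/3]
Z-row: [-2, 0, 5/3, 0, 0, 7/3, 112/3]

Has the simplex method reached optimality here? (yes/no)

no

The Z-row has a negative entry -2 in column x1, so it is not optimal.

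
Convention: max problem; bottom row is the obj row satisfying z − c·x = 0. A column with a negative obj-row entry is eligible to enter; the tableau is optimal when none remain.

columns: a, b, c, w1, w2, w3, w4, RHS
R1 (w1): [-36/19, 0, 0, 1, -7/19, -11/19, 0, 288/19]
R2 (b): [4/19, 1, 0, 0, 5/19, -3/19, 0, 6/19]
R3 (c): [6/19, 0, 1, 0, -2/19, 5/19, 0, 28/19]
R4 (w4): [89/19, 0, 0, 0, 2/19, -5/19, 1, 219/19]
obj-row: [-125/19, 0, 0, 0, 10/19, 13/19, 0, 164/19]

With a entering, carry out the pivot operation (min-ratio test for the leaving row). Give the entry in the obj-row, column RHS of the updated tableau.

Ratio test on column a — row 1: entry -36/19 ≤ 0; row 2: (6/19)/(4/19) = 3/2; row 3: (28/19)/(6/19) = 14/3; row 4: (219/19)/(89/19) = 219/89. Minimum is 3/2 at row 2 (b leaves); pivot element 4/19.
Divide row 2 by 4/19; eliminate column a from the other rows.
obj-row update in column RHS: 164/19 − (-125/19)·(3/2) = 37/2.

37/2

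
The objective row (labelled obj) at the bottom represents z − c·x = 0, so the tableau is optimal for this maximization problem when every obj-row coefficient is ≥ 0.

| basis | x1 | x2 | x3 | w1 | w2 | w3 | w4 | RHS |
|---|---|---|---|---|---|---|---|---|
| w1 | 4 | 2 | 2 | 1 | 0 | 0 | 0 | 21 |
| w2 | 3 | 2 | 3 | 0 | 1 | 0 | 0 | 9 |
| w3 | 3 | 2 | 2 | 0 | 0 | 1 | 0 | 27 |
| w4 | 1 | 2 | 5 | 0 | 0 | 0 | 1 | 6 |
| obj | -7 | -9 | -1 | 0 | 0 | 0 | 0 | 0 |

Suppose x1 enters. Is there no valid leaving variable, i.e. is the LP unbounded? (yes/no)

no

Column x1 has positive entries in row(s) 1, 2, 3, 4, so the ratio test bounds it — not unbounded.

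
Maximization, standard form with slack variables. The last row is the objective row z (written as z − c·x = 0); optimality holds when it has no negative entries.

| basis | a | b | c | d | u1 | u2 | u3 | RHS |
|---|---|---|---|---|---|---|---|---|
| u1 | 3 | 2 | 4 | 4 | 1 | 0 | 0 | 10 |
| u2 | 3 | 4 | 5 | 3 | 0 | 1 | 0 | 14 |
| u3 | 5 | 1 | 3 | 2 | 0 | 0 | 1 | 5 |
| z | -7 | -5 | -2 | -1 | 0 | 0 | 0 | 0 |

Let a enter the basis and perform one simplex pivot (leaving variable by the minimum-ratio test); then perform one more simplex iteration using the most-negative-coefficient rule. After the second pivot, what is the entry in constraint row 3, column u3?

4/17

Ratio test on column a — row 1: 10/3 = 10/3; row 2: 14/3 = 14/3; row 3: 5/5 = 1. Minimum is 1 at row 3 (u3 leaves); pivot element 5.
Divide row 3 by 5; eliminate column a from the other rows.
Second iteration: most negative z-row entry is -18/5 in column b, so b enters.
Ratio test on column b — row 1: 7/(7/5) = 5; row 2: 11/(17/5) = 55/17; row 3: 1/(1/5) = 5. Minimum is 55/17 at row 2 (u2 leaves); pivot element 17/5.
Divide row 2 by 17/5; eliminate column b from the other rows.
After both pivots, the entry at constraint row 3, column u3 is 4/17.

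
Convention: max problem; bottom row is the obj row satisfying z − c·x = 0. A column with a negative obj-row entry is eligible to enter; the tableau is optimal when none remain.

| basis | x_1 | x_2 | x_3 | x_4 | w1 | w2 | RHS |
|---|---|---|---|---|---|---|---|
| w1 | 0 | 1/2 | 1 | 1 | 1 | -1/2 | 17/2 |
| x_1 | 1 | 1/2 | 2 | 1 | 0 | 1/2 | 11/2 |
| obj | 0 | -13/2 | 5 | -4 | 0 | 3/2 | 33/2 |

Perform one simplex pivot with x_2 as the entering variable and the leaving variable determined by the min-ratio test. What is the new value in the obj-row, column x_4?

9

Ratio test on column x_2 — row 1: (17/2)/(1/2) = 17; row 2: (11/2)/(1/2) = 11. Minimum is 11 at row 2 (x_1 leaves); pivot element 1/2.
Divide row 2 by 1/2; eliminate column x_2 from the other rows.
obj-row update in column x_4: -4 − (-13/2)·2 = 9.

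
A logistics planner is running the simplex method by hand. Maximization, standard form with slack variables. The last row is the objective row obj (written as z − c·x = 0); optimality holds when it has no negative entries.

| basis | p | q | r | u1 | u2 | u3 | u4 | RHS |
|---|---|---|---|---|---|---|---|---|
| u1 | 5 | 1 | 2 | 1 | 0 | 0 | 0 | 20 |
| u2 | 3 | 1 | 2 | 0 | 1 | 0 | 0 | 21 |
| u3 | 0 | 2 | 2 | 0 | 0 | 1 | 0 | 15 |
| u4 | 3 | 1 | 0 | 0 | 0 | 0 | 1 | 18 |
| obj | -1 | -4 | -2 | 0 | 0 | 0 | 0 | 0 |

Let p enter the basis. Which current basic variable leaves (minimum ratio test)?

u1

Column p entries and ratios — u1: 20/5 = 4; u2: 21/3 = 7; u3: 0 ≤ 0, skip; u4: 18/3 = 6.
Smallest ratio is 4 in the row of u1, so u1 leaves.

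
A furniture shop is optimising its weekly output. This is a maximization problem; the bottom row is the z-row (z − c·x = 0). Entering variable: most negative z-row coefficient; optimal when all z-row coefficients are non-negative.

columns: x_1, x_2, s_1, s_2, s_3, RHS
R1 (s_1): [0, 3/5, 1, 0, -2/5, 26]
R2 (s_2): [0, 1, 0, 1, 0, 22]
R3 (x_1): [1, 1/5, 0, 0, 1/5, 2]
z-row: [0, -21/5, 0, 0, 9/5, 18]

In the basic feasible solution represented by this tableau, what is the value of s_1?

s_1 is basic (row 1); its value is the RHS of that row, 26.

26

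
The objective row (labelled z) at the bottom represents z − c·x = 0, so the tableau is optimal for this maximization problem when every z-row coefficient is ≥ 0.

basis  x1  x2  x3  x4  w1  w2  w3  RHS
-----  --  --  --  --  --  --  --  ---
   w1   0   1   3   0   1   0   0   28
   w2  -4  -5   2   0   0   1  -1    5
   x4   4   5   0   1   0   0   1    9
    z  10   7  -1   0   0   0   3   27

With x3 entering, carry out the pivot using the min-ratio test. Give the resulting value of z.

59/2

Ratio test on column x3 — row 1: 28/3 = 28/3; row 2: 5/2 = 5/2; row 3: entry 0 ≤ 0. Minimum is 5/2 at row 2 (w2 leaves); pivot element 2.
Pivot on row 2; the z-row RHS becomes 27 − (-1)·(5/2) = 59/2.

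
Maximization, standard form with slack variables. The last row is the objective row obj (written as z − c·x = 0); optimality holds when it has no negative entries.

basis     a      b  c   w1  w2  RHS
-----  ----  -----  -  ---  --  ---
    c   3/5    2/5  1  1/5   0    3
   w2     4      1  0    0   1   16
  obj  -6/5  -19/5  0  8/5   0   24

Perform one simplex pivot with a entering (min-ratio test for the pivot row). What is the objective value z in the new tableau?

Ratio test on column a — row 1: 3/(3/5) = 5; row 2: 16/4 = 4. Minimum is 4 at row 2 (w2 leaves); pivot element 4.
Pivot on row 2; the obj-row RHS becomes 24 − (-6/5)·4 = 144/5.

144/5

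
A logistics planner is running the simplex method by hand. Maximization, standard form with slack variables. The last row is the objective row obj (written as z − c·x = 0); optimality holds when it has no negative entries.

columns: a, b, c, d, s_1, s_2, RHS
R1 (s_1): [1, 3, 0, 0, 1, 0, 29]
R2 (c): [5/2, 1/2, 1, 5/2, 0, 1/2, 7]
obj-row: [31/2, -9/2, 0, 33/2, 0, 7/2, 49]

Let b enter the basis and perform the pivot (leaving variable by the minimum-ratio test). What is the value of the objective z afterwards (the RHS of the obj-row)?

Ratio test on column b — row 1: 29/3 = 29/3; row 2: 7/(1/2) = 14. Minimum is 29/3 at row 1 (s_1 leaves); pivot element 3.
Pivot on row 1; the obj-row RHS becomes 49 − (-9/2)·(29/3) = 185/2.

185/2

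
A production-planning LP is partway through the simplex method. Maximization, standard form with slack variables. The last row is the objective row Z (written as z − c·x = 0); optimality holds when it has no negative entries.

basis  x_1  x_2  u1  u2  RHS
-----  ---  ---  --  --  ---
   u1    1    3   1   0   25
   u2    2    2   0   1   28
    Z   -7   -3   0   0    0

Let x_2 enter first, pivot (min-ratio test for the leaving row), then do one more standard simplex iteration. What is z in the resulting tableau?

Ratio test on column x_2 — row 1: 25/3 = 25/3; row 2: 28/2 = 14. Minimum is 25/3 at row 1 (u1 leaves); pivot element 3.
Pivot on row 1; the Z-row RHS becomes 0 − (-3)·(25/3) = 25.
Next entering variable (most negative Z-row entry -6): x_1.
Ratio test on column x_1 — row 1: (25/3)/(1/3) = 25; row 2: (34/3)/(4/3) = 17/2. Minimum is 17/2 at row 2 (u2 leaves); pivot element 4/3.
After the second pivot the Z-row RHS is 25 − (-6)·(17/2) = 76.

76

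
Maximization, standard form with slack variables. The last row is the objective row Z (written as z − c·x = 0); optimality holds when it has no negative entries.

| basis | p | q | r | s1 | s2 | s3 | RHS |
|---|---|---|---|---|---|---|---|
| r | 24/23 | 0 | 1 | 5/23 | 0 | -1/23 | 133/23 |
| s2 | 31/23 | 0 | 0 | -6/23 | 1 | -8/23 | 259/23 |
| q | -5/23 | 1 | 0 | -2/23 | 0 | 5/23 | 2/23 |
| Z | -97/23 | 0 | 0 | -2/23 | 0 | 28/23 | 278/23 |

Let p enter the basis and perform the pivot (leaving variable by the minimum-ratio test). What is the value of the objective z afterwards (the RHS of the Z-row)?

851/24

Ratio test on column p — row 1: (133/23)/(24/23) = 133/24; row 2: (259/23)/(31/23) = 259/31; row 3: entry -5/23 ≤ 0. Minimum is 133/24 at row 1 (r leaves); pivot element 24/23.
Pivot on row 1; the Z-row RHS becomes 278/23 − (-97/23)·(133/24) = 851/24.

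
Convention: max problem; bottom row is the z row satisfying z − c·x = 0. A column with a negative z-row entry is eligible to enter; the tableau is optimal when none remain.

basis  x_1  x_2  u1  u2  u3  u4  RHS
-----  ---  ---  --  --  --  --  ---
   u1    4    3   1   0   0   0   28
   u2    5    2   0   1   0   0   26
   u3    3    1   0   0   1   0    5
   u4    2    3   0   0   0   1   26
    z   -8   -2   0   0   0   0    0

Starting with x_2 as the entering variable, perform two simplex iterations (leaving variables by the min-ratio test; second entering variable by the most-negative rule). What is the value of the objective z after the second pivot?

40/3

Ratio test on column x_2 — row 1: 28/3 = 28/3; row 2: 26/2 = 13; row 3: 5/1 = 5; row 4: 26/3 = 26/3. Minimum is 5 at row 3 (u3 leaves); pivot element 1.
Pivot on row 3; the z-row RHS becomes 0 − (-2)·5 = 10.
Next entering variable (most negative z-row entry -2): x_1.
Ratio test on column x_1 — row 1: entry -5 ≤ 0; row 2: entry -1 ≤ 0; row 3: 5/3 = 5/3; row 4: entry -7 ≤ 0. Minimum is 5/3 at row 3 (x_2 leaves); pivot element 3.
After the second pivot the z-row RHS is 10 − (-2)·(5/3) = 40/3.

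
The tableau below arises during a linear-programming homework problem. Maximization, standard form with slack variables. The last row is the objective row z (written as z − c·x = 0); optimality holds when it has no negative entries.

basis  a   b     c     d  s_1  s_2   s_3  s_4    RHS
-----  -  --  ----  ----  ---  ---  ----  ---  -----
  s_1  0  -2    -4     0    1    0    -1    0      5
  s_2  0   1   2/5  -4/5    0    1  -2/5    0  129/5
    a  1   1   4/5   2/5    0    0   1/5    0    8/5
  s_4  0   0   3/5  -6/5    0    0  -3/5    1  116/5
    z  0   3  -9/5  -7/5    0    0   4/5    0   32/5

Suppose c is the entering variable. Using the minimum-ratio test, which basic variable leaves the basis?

a

Column c entries and ratios — s_1: -4 ≤ 0, skip; s_2: (129/5)/(2/5) = 129/2; a: (8/5)/(4/5) = 2; s_4: (116/5)/(3/5) = 116/3.
Smallest ratio is 2 in the row of a, so a leaves.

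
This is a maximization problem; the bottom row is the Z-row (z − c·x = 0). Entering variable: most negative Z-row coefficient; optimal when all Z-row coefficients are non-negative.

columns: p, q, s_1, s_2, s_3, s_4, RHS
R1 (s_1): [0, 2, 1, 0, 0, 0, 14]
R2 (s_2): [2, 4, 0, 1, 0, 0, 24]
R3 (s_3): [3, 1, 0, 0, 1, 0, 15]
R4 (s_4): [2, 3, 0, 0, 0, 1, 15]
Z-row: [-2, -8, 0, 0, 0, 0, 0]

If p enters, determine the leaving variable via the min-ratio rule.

Column p entries and ratios — s_1: 0 ≤ 0, skip; s_2: 24/2 = 12; s_3: 15/3 = 5; s_4: 15/2 = 15/2.
Smallest ratio is 5 in the row of s_3, so s_3 leaves.

s_3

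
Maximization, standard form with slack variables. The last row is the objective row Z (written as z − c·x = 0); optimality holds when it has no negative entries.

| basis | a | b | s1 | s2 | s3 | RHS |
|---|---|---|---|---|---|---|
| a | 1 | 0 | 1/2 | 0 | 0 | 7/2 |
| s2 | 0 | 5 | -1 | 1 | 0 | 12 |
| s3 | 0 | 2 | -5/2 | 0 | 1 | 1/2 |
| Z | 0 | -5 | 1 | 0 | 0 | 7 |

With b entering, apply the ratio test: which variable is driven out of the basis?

s3

Column b entries and ratios — a: 0 ≤ 0, skip; s2: 12/5 = 12/5; s3: (1/2)/2 = 1/4.
Smallest ratio is 1/4 in the row of s3, so s3 leaves.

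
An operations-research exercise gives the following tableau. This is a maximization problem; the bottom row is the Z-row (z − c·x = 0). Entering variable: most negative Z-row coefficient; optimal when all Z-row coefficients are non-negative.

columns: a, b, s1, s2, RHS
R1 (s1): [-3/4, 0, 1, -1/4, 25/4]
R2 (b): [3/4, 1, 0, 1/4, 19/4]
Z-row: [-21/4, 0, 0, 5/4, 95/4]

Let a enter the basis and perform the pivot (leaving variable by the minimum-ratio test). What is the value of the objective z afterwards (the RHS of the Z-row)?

Ratio test on column a — row 1: entry -3/4 ≤ 0; row 2: (19/4)/(3/4) = 19/3. Minimum is 19/3 at row 2 (b leaves); pivot element 3/4.
Pivot on row 2; the Z-row RHS becomes 95/4 − (-21/4)·(19/3) = 57.

57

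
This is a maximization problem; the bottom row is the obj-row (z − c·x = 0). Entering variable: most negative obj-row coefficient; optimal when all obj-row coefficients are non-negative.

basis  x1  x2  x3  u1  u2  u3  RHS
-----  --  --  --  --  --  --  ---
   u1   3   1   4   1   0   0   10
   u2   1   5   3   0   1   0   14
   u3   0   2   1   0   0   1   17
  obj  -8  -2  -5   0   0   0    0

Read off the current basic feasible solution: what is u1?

u1 is basic (row 1); its value is the RHS of that row, 10.

10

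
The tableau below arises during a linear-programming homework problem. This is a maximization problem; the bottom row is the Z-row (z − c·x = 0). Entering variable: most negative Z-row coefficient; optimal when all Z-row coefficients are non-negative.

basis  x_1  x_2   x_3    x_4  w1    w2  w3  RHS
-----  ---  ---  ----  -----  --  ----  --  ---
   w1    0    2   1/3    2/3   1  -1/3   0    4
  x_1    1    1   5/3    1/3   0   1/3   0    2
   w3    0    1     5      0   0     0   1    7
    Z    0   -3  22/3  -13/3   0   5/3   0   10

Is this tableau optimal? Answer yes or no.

no

The Z-row has a negative entry -13/3 in column x_4, so it is not optimal.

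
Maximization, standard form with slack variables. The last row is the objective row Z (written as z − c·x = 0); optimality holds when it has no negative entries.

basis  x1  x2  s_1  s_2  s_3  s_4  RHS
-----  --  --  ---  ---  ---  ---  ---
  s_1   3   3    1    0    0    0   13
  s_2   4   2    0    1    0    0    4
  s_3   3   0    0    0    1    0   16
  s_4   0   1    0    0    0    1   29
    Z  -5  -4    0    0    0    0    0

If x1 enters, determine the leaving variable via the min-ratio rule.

s_2

Column x1 entries and ratios — s_1: 13/3 = 13/3; s_2: 4/4 = 1; s_3: 16/3 = 16/3; s_4: 0 ≤ 0, skip.
Smallest ratio is 1 in the row of s_2, so s_2 leaves.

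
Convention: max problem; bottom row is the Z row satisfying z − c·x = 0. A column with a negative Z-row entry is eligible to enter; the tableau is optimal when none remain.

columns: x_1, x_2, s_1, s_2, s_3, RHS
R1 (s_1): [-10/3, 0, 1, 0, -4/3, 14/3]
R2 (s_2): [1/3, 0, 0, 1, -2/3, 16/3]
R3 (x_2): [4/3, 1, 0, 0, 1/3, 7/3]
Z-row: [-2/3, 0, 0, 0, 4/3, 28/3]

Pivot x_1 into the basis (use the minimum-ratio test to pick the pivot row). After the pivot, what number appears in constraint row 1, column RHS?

21/2

Ratio test on column x_1 — row 1: entry -10/3 ≤ 0; row 2: (16/3)/(1/3) = 16; row 3: (7/3)/(4/3) = 7/4. Minimum is 7/4 at row 3 (x_2 leaves); pivot element 4/3.
Divide row 3 by 4/3; eliminate column x_1 from the other rows.
Row 1 update in column RHS: 14/3 − (-10/3)·(7/4) = 21/2.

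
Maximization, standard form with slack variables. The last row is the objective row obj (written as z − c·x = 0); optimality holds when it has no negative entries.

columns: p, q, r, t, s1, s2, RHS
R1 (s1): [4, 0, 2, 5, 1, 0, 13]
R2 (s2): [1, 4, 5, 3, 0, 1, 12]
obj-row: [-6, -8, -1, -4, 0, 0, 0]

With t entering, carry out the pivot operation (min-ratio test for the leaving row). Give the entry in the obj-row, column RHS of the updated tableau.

Ratio test on column t — row 1: 13/5 = 13/5; row 2: 12/3 = 4. Minimum is 13/5 at row 1 (s1 leaves); pivot element 5.
Divide row 1 by 5; eliminate column t from the other rows.
obj-row update in column RHS: 0 − (-4)·(13/5) = 52/5.

52/5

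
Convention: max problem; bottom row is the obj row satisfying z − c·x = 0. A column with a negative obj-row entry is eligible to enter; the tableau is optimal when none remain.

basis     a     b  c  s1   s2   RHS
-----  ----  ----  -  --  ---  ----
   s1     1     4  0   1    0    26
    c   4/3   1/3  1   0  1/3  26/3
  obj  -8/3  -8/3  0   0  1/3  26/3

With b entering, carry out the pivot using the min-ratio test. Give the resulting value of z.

Ratio test on column b — row 1: 26/4 = 13/2; row 2: (26/3)/(1/3) = 26. Minimum is 13/2 at row 1 (s1 leaves); pivot element 4.
Pivot on row 1; the obj-row RHS becomes 26/3 − (-8/3)·(13/2) = 26.

26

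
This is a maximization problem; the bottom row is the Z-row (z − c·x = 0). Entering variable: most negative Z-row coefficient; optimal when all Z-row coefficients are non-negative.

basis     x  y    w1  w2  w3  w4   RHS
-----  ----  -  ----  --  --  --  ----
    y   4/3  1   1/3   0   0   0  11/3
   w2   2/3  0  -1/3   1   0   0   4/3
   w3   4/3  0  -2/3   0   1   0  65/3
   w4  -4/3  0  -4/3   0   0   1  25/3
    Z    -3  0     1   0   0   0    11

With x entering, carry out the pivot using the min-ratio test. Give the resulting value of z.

Ratio test on column x — row 1: (11/3)/(4/3) = 11/4; row 2: (4/3)/(2/3) = 2; row 3: (65/3)/(4/3) = 65/4; row 4: entry -4/3 ≤ 0. Minimum is 2 at row 2 (w2 leaves); pivot element 2/3.
Pivot on row 2; the Z-row RHS becomes 11 − (-3)·2 = 17.

17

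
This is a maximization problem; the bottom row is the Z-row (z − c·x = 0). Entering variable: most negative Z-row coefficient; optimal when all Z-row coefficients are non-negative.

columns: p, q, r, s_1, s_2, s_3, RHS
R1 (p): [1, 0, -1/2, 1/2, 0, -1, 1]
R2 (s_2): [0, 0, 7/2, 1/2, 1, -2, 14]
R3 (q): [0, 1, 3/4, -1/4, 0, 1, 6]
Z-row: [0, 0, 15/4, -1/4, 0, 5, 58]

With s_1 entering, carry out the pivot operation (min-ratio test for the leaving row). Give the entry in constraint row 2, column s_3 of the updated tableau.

-1

Ratio test on column s_1 — row 1: 1/(1/2) = 2; row 2: 14/(1/2) = 28; row 3: entry -1/4 ≤ 0. Minimum is 2 at row 1 (p leaves); pivot element 1/2.
Divide row 1 by 1/2; eliminate column s_1 from the other rows.
Row 2 update in column s_3: -2 − (1/2)·(-2) = -1.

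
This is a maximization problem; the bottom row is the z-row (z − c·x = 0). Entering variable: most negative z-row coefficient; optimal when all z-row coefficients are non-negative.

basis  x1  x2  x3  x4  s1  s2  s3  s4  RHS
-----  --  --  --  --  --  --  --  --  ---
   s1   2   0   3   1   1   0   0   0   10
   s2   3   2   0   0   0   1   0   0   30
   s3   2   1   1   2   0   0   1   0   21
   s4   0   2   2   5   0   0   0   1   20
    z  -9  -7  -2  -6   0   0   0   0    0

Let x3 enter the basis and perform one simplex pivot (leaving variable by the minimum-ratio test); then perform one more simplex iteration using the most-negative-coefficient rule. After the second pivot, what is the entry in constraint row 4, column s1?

0

Ratio test on column x3 — row 1: 10/3 = 10/3; row 2: entry 0 ≤ 0; row 3: 21/1 = 21; row 4: 20/2 = 10. Minimum is 10/3 at row 1 (s1 leaves); pivot element 3.
Divide row 1 by 3; eliminate column x3 from the other rows.
Second iteration: most negative z-row entry is -23/3 in column x1, so x1 enters.
Ratio test on column x1 — row 1: (10/3)/(2/3) = 5; row 2: 30/3 = 10; row 3: (53/3)/(4/3) = 53/4; row 4: entry -4/3 ≤ 0. Minimum is 5 at row 1 (x3 leaves); pivot element 2/3.
Divide row 1 by 2/3; eliminate column x1 from the other rows.
After both pivots, the entry at constraint row 4, column s1 is 0.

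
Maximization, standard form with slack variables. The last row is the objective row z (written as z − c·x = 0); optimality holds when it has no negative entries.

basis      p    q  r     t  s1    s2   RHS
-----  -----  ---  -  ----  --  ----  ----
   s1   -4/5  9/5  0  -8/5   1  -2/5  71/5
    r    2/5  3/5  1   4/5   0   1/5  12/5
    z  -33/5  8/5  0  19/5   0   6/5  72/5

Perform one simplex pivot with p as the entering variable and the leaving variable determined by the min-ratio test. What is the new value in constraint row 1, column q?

3

Ratio test on column p — row 1: entry -4/5 ≤ 0; row 2: (12/5)/(2/5) = 6. Minimum is 6 at row 2 (r leaves); pivot element 2/5.
Divide row 2 by 2/5; eliminate column p from the other rows.
Row 1 update in column q: 9/5 − (-4/5)·(3/2) = 3.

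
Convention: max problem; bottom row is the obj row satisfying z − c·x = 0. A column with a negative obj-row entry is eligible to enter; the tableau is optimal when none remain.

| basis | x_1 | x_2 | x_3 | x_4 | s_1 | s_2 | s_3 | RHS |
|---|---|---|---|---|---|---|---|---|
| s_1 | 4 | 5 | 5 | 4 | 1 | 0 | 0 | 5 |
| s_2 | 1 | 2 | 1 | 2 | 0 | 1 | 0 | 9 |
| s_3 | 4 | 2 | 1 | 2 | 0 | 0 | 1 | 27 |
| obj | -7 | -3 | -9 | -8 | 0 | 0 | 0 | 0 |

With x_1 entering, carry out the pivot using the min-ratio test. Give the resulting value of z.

Ratio test on column x_1 — row 1: 5/4 = 5/4; row 2: 9/1 = 9; row 3: 27/4 = 27/4. Minimum is 5/4 at row 1 (s_1 leaves); pivot element 4.
Pivot on row 1; the obj-row RHS becomes 0 − (-7)·(5/4) = 35/4.

35/4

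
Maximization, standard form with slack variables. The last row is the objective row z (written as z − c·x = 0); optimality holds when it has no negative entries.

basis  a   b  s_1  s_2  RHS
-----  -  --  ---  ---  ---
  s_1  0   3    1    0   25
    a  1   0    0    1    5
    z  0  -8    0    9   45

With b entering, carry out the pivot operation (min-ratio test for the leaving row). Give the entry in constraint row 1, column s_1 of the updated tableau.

1/3

Ratio test on column b — row 1: 25/3 = 25/3; row 2: entry 0 ≤ 0. Minimum is 25/3 at row 1 (s_1 leaves); pivot element 3.
Divide row 1 by 3; eliminate column b from the other rows.
In the new row 1, the s_1 entry is the old entry divided by the pivot: 1/3 = 1/3.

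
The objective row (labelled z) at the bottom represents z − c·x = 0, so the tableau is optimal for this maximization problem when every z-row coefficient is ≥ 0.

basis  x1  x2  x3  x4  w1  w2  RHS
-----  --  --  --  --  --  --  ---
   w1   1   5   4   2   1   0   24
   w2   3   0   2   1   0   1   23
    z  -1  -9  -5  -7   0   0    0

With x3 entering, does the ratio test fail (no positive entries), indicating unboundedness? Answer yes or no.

no

Column x3 has positive entries in row(s) 1, 2, so the ratio test bounds it — not unbounded.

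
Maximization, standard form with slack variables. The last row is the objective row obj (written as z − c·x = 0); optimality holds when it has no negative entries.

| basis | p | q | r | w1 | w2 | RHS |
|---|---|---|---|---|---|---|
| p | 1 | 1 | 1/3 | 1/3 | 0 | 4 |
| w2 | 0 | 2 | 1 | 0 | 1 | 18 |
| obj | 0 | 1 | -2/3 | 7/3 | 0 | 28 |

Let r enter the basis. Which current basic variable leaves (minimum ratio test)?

p

Column r entries and ratios — p: 4/(1/3) = 12; w2: 18/1 = 18.
Smallest ratio is 12 in the row of p, so p leaves.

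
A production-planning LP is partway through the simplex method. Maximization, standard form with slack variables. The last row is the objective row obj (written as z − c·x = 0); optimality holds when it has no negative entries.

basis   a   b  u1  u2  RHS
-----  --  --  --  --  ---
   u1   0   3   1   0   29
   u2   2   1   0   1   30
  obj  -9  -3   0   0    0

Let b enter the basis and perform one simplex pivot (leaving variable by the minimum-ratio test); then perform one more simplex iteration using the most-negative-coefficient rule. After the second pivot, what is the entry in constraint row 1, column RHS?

29/3

Ratio test on column b — row 1: 29/3 = 29/3; row 2: 30/1 = 30. Minimum is 29/3 at row 1 (u1 leaves); pivot element 3.
Divide row 1 by 3; eliminate column b from the other rows.
Second iteration: most negative obj-row entry is -9 in column a, so a enters.
Ratio test on column a — row 1: entry 0 ≤ 0; row 2: (61/3)/2 = 61/6. Minimum is 61/6 at row 2 (u2 leaves); pivot element 2.
Divide row 2 by 2; eliminate column a from the other rows.
After both pivots, the entry at constraint row 1, column RHS is 29/3.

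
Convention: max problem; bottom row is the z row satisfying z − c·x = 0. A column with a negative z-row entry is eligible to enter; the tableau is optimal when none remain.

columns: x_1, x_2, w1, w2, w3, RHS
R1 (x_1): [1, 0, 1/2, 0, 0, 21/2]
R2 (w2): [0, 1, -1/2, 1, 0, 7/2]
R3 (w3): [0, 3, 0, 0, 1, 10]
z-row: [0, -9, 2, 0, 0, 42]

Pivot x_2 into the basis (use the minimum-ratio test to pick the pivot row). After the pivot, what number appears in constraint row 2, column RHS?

Ratio test on column x_2 — row 1: entry 0 ≤ 0; row 2: (7/2)/1 = 7/2; row 3: 10/3 = 10/3. Minimum is 10/3 at row 3 (w3 leaves); pivot element 3.
Divide row 3 by 3; eliminate column x_2 from the other rows.
Row 2 update in column RHS: 7/2 − 1·(10/3) = 1/6.

1/6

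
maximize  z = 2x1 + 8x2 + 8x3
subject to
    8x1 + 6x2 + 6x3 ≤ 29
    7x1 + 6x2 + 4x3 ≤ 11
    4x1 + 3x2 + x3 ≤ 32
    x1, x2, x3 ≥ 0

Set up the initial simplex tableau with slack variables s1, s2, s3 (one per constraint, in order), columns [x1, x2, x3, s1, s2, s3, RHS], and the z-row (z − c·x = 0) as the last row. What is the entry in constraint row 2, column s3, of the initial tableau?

Slack s3 belongs to constraint 3; its column is the unit vector e_3, so the entry in row 2 is 0.

0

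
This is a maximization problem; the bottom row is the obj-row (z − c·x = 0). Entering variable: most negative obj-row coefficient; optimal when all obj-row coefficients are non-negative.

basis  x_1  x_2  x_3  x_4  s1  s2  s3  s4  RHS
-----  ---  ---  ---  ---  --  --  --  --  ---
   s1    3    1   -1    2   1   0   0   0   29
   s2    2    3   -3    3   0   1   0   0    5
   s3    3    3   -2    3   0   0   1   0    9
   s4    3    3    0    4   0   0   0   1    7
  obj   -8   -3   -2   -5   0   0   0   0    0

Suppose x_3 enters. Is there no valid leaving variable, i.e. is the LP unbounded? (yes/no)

yes

Every constraint-row entry in column x_3 is ≤ 0, so increasing x_3 is unbounded.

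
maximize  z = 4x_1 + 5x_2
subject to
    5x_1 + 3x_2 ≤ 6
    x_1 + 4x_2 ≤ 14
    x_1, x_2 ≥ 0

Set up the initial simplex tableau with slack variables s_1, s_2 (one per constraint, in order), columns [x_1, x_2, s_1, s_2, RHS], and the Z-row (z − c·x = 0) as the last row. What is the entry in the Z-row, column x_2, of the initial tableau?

The Z-row carries the negated objective coefficients: the x_2 entry is -5.

-5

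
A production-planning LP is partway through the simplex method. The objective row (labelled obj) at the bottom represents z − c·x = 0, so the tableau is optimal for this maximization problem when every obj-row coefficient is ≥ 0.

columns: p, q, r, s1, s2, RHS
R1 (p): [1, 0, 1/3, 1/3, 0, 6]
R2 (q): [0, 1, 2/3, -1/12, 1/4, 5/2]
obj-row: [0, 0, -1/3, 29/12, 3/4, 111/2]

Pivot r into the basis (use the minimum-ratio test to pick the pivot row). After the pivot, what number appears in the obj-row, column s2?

7/8

Ratio test on column r — row 1: 6/(1/3) = 18; row 2: (5/2)/(2/3) = 15/4. Minimum is 15/4 at row 2 (q leaves); pivot element 2/3.
Divide row 2 by 2/3; eliminate column r from the other rows.
obj-row update in column s2: 3/4 − (-1/3)·(3/8) = 7/8.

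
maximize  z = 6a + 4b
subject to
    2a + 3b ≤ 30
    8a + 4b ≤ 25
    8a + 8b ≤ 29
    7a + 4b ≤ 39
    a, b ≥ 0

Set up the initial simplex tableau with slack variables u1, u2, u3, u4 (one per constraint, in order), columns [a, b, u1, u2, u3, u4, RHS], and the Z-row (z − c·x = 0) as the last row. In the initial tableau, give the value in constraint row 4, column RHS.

The RHS of constraint 4 is b_4 = 39.

39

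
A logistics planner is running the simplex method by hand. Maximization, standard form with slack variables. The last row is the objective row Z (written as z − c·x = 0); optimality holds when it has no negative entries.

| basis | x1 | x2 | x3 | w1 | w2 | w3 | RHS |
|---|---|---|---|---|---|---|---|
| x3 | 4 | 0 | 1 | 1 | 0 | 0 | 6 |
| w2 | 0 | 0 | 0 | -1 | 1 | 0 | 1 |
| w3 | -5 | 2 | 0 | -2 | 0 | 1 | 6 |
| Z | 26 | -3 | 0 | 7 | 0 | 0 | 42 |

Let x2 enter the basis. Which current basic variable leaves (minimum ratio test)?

w3

Column x2 entries and ratios — x3: 0 ≤ 0, skip; w2: 0 ≤ 0, skip; w3: 6/2 = 3.
Smallest ratio is 3 in the row of w3, so w3 leaves.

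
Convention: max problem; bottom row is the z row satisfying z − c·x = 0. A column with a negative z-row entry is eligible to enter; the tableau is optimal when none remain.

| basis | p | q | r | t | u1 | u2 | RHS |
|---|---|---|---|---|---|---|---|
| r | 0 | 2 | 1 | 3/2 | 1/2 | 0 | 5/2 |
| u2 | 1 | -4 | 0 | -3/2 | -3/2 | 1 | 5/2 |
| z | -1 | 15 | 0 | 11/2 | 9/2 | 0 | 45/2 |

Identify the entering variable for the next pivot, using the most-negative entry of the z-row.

Negative z-row entries: p: -1.
The most negative is -1 in column p, so p enters.

p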